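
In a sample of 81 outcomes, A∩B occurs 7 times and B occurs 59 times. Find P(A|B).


P(A|B) = P(A∩B)/P(B) = (7/81)/(59/81) = 7/59

7/59


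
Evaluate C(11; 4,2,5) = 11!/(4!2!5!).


11! = 39916800
Denominator: 4!=24 * 2!=2 * 5!=120
Coefficient = 39916800 / 5760 = 6930

6930


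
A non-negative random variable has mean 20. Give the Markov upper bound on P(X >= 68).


Markov: P(X >= a) <= E[X]/a
P(X >= 68) <= 20/68 = 5/17

5/17


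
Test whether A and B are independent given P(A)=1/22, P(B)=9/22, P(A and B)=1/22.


P(A)*P(B) = 1/22*9/22 = 9/484
P(A∩B) = 1/22 != 9/484, so not independent

No, A and B are not independent


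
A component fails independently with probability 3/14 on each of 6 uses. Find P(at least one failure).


P(at least one) = 1 - P(none)
P(none) = (1 - 3/14)^6 = (11/14)^6 = 1771561/7529536
P(at least one) = 1 - 1771561/7529536 = 5757975/7529536

5757975/7529536


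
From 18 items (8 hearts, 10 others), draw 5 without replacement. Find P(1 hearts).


P(X=1) = C(8,1)*C(10,4) / C(18,5)
= 8*210 / 8568
= 1680/8568 = 10/51

10/51


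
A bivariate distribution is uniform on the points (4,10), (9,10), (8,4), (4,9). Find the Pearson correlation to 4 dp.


Cov(X,Y) = -2.0625, Var(X) = 5.1875, Var(Y) = 6.1875
rho = Cov/(sqrt(VarX)*sqrt(VarY)) = -0.3640

-0.3640


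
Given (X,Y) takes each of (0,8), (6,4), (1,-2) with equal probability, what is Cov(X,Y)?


E[X]=7/3, E[Y]=10/3, E[XY]=22/3
Cov(X,Y) = E[XY] - E[X]E[Y] = 22/3 - 7/3*10/3 = -4/9

-4/9


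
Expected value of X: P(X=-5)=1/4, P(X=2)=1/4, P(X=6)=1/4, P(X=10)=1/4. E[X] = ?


E[X] = sum(x * P(x))
= -5*1/4 + 2*1/4 + 6*1/4 + 10*1/4
= 13/4

13/4


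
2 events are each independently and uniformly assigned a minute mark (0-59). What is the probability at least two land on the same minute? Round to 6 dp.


P(all different) = prod((60-i)/60 for i=0..1) = 0.983333
P(at least one match) = 1 - 0.983333 = 0.016667

0.016667


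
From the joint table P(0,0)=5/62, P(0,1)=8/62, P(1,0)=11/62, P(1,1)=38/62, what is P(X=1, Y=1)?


Read from table: P(X=1, Y=1) = 38/62 = 19/31

19/31


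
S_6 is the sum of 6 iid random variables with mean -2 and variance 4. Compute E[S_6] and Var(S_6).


E[S_n] = n*mu = 6*-2 = -12
Var(S_n) = n*sigma^2 = 6*4 = 24

E[S_6]=-12, Var(S_6)=24


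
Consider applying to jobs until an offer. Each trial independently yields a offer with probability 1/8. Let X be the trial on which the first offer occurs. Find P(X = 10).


P(X=10) = (1-p)^9 * p = (7/8)^9 * 1/8
= 40353607/134217728 * 1/8 = 40353607/1073741824

40353607/1073741824


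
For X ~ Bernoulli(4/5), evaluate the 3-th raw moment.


For Bernoulli: X in {0,1}
E[X^3] = 0^3*(1-4/5) + 1^3*4/5 = 4/5

4/5


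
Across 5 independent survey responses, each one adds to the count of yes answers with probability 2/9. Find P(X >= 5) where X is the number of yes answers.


P(X>=5) = P(X=5)
= 32/59049
= 32/59049

32/59049


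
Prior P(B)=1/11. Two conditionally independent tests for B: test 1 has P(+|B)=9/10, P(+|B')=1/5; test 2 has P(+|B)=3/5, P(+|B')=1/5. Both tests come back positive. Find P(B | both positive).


After test 1: P(+) = 9/10*1/11 + 1/5*10/11 = 29/110
P(B|+) = (9/110)/(29/110) = 9/29
After test 2 (use post1 as new prior): P(+) = 3/5*9/29 + 1/5*20/29 = 47/145
P(B|+,+) = (27/145)/(47/145) = 27/47

27/47


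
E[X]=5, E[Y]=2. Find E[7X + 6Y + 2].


E[7X + 6Y + 2] = 7*E[X] + 6*E[Y] + 2
= (7)*(5) + (6)*(2) + (2)
= 35 + 12 + 2 = 49

49


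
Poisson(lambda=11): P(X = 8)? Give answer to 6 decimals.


P(X=8) = e^(-11) * 11^8 / 8!
≈ 0.00001670170079 * 214358881 / 40320
≈ 0.088794

0.088794


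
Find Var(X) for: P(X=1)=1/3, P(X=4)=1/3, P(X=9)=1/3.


E[X] = 14/3, E[X^2] = 98/3
Var(X) = E[X^2] - (E[X])^2 = 98/3 - (14/3)^2 = 98/9

98/9


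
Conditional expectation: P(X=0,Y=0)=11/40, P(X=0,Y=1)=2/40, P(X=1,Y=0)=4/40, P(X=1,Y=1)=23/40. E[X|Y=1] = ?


P(Y=1) = 25/40
E[X|Y=1] = (0*2 + 1*23)/25 = 23/25

23/25


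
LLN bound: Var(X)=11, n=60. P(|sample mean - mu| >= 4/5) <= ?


Var(Xbar) = Var(X)/n = 11/60
Chebyshev: P(|Xbar-mu| >= 4/5) <= Var(Xbar)/(4/5)^2 = (11/60)/(16/25) = 55/192

55/192


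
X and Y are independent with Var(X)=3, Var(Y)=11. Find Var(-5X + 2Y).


Independence => Cov(X,Y)=0
Var(-5X + 2Y) = (-5)^2*Var(X) + 2^2*Var(Y)
= 25*3 + 4*11 = 119

119


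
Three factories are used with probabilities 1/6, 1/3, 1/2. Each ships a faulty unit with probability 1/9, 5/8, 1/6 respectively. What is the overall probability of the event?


P(A) = P(A|B1)P(B1) + P(A|B2)P(B2) + P(A|B3)P(B3)
= 1/9*1/6 + 5/8*1/3 + 1/6*1/2
= 1/54 + 5/24 + 1/12 = 67/216

67/216


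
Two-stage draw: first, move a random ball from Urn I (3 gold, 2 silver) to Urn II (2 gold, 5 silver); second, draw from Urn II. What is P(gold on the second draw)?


P(transfer gold) = 3/5; P(transfer silver) = 2/5
If gold transferred: Urn II has 3 gold of 8, so P(gold|gold moved) = 3/8
If silver transferred: Urn II has 2 gold of 8, so P(gold|silver moved) = 1/4
By total probability: P(gold) = 3/5*3/8 + 2/5*1/4 = 13/40

13/40


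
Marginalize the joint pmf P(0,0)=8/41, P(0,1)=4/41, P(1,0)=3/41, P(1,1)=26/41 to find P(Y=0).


P(Y=0) = P(0,0)+P(1,0) = 8/41 + 3/41 = 11/41

11/41


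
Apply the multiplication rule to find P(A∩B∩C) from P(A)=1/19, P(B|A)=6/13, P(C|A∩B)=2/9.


P(A∩B∩C) = P(A) * P(B|A) * P(C|A∩B)
= 1/19 * 6/13 * 2/9
= 6/247 * 2/9 = 4/741

4/741


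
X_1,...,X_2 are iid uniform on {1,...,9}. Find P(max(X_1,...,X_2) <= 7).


P(max <= 7) = P(all X_i <= 7) = (P(X_1 <= 7))^2
= (7/9)^2 = 49/81

49/81


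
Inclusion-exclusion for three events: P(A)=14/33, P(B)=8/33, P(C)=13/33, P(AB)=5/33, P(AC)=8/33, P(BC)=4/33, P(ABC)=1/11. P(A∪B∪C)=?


P(A∪B∪C) = P(A)+P(B)+P(C) - P(AB)-P(AC)-P(BC) + P(ABC)
= 14/33+8/33+13/33 - 5/33-8/33-4/33 + 1/11
= 7/11

7/11


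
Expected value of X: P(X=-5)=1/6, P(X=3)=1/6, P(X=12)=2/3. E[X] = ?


E[X] = sum(x * P(x))
= -5*1/6 + 3*1/6 + 12*2/3
= 23/3

23/3


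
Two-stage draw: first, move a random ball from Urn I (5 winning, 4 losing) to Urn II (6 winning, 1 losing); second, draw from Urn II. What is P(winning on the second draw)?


P(transfer winning) = 5/9; P(transfer losing) = 4/9
If winning transferred: Urn II has 7 winning of 8, so P(winning|winning moved) = 7/8
If losing transferred: Urn II has 6 winning of 8, so P(winning|losing moved) = 3/4
By total probability: P(winning) = 5/9*7/8 + 4/9*3/4 = 59/72

59/72


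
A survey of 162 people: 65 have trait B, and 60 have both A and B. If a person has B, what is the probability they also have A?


P(A|B) = P(A∩B)/P(B) = (60/162)/(65/162) = 60/65 = 12/13

12/13


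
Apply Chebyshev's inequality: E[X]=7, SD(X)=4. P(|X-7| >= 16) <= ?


k = 16/4 = 4
Chebyshev: P(|X-mu| >= k*sigma) <= 1/k^2 = 1/4^2 = 1/16

1/16


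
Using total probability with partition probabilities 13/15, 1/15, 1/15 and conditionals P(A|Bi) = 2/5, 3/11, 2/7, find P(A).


P(A) = P(A|B1)P(B1) + P(A|B2)P(B2) + P(A|B3)P(B3)
= 2/5*13/15 + 3/11*1/15 + 2/7*1/15
= 26/75 + 1/55 + 2/105 = 739/1925

739/1925


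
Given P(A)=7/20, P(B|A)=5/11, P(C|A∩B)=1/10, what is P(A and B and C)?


P(A∩B∩C) = P(A) * P(B|A) * P(C|A∩B)
= 7/20 * 5/11 * 1/10
= 7/44 * 1/10 = 7/440

7/440


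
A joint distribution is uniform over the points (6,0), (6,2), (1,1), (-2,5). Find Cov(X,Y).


E[X]=11/4, E[Y]=2, E[XY]=3/4
Cov(X,Y) = E[XY] - E[X]E[Y] = 3/4 - 11/4*2 = -19/4

-19/4


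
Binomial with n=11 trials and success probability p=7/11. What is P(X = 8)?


P(X=8) = C(11,8) * p^8 * (1-p)^3
= 165 * 5764801/214358881 * 64/1331
= 5534208960/25937424601

5534208960/25937424601


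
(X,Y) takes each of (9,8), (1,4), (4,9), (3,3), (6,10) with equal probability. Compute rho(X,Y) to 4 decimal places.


Cov(X,Y) = 4.9200, Var(X) = 7.4400, Var(Y) = 7.7600
rho = Cov/(sqrt(VarX)*sqrt(VarY)) = 0.6475

0.6475


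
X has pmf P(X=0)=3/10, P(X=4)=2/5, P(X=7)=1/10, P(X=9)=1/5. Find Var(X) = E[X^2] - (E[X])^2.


E[X] = 41/10, E[X^2] = 55/2
Var(X) = E[X^2] - (E[X])^2 = 55/2 - (41/10)^2 = 1069/100

1069/100


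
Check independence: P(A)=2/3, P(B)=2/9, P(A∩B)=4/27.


P(A)*P(B) = 2/3*2/9 = 4/27
P(A∩B) = 4/27, which equals P(A)P(B), so independent

Yes, A and B are independent


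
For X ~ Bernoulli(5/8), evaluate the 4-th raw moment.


For Bernoulli: X in {0,1}
E[X^4] = 0^4*(1-5/8) + 1^4*5/8 = 5/8

5/8


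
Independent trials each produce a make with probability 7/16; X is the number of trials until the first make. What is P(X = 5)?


P(X=5) = (1-p)^4 * p = (9/16)^4 * 7/16
= 6561/65536 * 7/16 = 45927/1048576

45927/1048576


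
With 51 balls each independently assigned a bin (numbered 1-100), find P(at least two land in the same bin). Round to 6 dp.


P(all different) = prod((100-i)/100 for i=0..50) = 0.000000
P(at least one match) = 1 - 0.000000 = 1.000000

1.000000


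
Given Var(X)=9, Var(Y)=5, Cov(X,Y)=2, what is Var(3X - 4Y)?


Var(3X - 4Y) = 3^2*Var(X) + (-4)^2*Var(Y) + 2*3*(-4)*Cov(X,Y)
= 9*9 + 16*5 - 24*2
= 81 + 80 - 48 = 113

113


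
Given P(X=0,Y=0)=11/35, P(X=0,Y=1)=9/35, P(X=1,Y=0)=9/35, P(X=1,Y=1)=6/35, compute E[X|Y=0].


P(Y=0) = 20/35
E[X|Y=0] = (0*11 + 1*9)/20 = 9/20

9/20


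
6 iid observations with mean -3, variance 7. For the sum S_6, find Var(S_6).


By independence, Var(S_n) = n*Var(X_1) = 6*7 = 42

42


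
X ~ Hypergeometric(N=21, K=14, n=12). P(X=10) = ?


P(X=10) = C(14,10)*C(7,2) / C(21,12)
= 1001*21 / 293930
= 21021/293930 = 231/3230

231/3230


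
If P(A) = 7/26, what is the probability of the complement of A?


P(A') = 1 - P(A) = 1 - 7/26 = 19/26

19/26


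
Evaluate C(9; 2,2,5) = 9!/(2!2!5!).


9! = 362880
Denominator: 2!=2 * 2!=2 * 5!=120
Coefficient = 362880 / 480 = 756

756


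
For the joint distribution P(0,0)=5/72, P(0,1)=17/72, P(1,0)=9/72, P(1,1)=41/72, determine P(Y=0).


P(Y=0) = P(0,0)+P(1,0) = 5/72 + 9/72 = 14/72 = 7/36

7/36


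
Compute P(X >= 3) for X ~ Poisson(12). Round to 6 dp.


P(X>=3) = 1 - P(X<=2) = 1 - (e^(-12)*12^0/0! + e^(-12)*12^1/1! + e^(-12)*12^2/2!)
≈ 1 - (0.0000061442 + 0.0000737305 + 0.0004423833)
= 1 - 0.0005222580 = 0.9994777420
≈ 0.999478

0.999478


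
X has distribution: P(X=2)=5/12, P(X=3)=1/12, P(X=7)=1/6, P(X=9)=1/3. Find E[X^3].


E[X^3] = sum(g(x)*P(x))
= 8*5/12 + 27*1/12 + 343*1/6 + 729*1/3
= 1223/4

1223/4


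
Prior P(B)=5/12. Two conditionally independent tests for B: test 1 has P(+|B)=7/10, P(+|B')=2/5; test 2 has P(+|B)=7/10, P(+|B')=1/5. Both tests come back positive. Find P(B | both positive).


After test 1: P(+) = 7/10*5/12 + 2/5*7/12 = 21/40
P(B|+) = (7/24)/(21/40) = 5/9
After test 2 (use post1 as new prior): P(+) = 7/10*5/9 + 1/5*4/9 = 43/90
P(B|+,+) = (7/18)/(43/90) = 35/43

35/43


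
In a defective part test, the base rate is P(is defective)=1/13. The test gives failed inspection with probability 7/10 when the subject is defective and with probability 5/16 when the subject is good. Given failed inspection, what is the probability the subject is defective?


P(A) = P(A|B)P(B) + P(A|B')P(B') = 7/10*1/13 + 5/16*12/13 = 89/260
P(B|A) = P(A|B)P(B)/P(A) = (7/130)/(89/260) = 14/89

14/89


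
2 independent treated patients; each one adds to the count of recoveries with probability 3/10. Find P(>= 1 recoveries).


P(at least one) = 1 - P(none)
P(none) = (1 - 3/10)^2 = (7/10)^2 = 49/100
P(at least one) = 1 - 49/100 = 51/100

51/100


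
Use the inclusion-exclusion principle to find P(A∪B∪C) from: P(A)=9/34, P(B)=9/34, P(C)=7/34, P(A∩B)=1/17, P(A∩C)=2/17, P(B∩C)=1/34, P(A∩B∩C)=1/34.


P(A∪B∪C) = P(A)+P(B)+P(C) - P(AB)-P(AC)-P(BC) + P(ABC)
= 9/34+9/34+7/34 - 1/17-2/17-1/34 + 1/34
= 19/34

19/34


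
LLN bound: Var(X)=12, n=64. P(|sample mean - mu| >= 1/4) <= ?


Var(Xbar) = Var(X)/n = 12/64
Chebyshev: P(|Xbar-mu| >= 1/4) <= Var(Xbar)/(1/4)^2 = (3/16)/(1/16) = 3
Bound exceeds 1, so trivial bound: 1

1


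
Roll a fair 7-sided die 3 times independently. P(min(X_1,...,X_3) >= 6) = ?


P(min >= 6) = P(all X_i >= 6) = (P(X_1 >= 6))^3
= (2/7)^3 = 8/343

8/343


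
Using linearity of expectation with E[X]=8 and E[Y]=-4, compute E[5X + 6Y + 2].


E[5X + 6Y + 2] = 5*E[X] + 6*E[Y] + 2
= (5)*(8) + (6)*(-4) + (2)
= 40 - 24 + 2 = 18

18


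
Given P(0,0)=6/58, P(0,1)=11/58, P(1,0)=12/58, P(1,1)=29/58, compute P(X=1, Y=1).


Read from table: P(X=1, Y=1) = 29/58 = 1/2

1/2


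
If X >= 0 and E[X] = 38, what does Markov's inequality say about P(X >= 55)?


Markov: P(X >= a) <= E[X]/a
P(X >= 55) <= 38/55

38/55


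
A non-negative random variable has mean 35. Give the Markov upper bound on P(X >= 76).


Markov: P(X >= a) <= E[X]/a
P(X >= 76) <= 35/76

35/76


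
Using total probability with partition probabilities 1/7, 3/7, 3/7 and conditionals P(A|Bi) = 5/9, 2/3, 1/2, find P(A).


P(A) = P(A|B1)P(B1) + P(A|B2)P(B2) + P(A|B3)P(B3)
= 5/9*1/7 + 2/3*3/7 + 1/2*3/7
= 5/63 + 2/7 + 3/14 = 73/126

73/126


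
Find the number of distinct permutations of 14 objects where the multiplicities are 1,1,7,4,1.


14! = 87178291200
Denominator: 1!=1 * 1!=1 * 7!=5040 * 4!=24 * 1!=1
Coefficient = 87178291200 / 120960 = 720720

720720


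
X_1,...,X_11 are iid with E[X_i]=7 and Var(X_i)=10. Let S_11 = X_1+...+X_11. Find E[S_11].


E[S_n] = n*E[X_1] = 11*7 = 77

77


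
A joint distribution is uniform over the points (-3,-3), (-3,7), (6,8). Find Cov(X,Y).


E[X]=0, E[Y]=4, E[XY]=12
Cov(X,Y) = E[XY] - E[X]E[Y] = 12 - 0*4 = 12

12


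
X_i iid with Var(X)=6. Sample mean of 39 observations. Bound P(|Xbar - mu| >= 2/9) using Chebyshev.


Var(Xbar) = Var(X)/n = 6/39
Chebyshev: P(|Xbar-mu| >= 2/9) <= Var(Xbar)/(2/9)^2 = (2/13)/(4/81) = 81/26
Bound exceeds 1, so trivial bound: 1

1


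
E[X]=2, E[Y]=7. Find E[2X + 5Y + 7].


E[2X + 5Y + 7] = 2*E[X] + 5*E[Y] + 7
= (2)*(2) + (5)*(7) + (7)
= 4 + 35 + 7 = 46

46


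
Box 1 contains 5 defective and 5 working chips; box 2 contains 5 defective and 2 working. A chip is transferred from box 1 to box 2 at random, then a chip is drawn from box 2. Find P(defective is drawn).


P(transfer defective) = 5/10 = 1/2; P(transfer working) = 1/2
If defective transferred: Urn II has 6 defective of 8, so P(defective|defective moved) = 3/4
If working transferred: Urn II has 5 defective of 8, so P(defective|working moved) = 5/8
By total probability: P(defective) = 1/2*3/4 + 1/2*5/8 = 11/16

11/16


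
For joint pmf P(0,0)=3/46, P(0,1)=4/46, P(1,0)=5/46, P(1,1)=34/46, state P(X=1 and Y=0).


Read from table: P(X=1, Y=0) = 5/46

5/46


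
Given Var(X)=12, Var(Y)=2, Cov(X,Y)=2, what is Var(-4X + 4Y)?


Var(-4X + 4Y) = (-4)^2*Var(X) + 4^2*Var(Y) + 2*(-4)*4*Cov(X,Y)
= 16*12 + 16*2 - 32*2
= 192 + 32 - 64 = 160

160


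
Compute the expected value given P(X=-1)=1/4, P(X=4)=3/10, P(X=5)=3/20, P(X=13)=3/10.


E[X] = sum(x * P(x))
= -1*1/4 + 4*3/10 + 5*3/20 + 13*3/10
= 28/5

28/5


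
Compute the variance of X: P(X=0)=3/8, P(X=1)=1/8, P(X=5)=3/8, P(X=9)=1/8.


E[X] = 25/8, E[X^2] = 157/8
Var(X) = E[X^2] - (E[X])^2 = 157/8 - (25/8)^2 = 631/64

631/64


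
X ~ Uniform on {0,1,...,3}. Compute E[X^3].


E[X^3] = (1/4) * sum(x^3 for x=0..3)
= 36/4 = 9

9


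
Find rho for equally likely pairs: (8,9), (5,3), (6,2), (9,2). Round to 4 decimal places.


Cov(X,Y) = 1.2500, Var(X) = 2.5000, Var(Y) = 8.5000
rho = Cov/(sqrt(VarX)*sqrt(VarY)) = 0.2712

0.2712


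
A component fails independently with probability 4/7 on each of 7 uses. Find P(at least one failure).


P(at least one) = 1 - P(none)
P(none) = (1 - 4/7)^7 = (3/7)^7 = 2187/823543
P(at least one) = 1 - 2187/823543 = 821356/823543

821356/823543


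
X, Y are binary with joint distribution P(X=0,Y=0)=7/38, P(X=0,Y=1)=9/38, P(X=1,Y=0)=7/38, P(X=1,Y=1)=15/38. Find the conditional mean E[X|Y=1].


P(Y=1) = 24/38
E[X|Y=1] = (0*9 + 1*15)/24 = 15/24 = 5/8

5/8


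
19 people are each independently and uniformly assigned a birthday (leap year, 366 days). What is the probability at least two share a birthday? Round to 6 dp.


P(all different) = prod((366-i)/366 for i=0..18) = 0.621705
P(at least one match) = 1 - 0.621705 = 0.378295

0.378295


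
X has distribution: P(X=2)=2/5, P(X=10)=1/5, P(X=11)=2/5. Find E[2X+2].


E[2X+2] = sum(g(x)*P(x))
= 6*2/5 + 22*1/5 + 24*2/5
= 82/5

82/5


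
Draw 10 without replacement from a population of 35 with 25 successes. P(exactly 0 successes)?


P(X=0) = C(25,0)*C(10,10) / C(35,10)
= 1*1 / 183579396
= 1/183579396

1/183579396


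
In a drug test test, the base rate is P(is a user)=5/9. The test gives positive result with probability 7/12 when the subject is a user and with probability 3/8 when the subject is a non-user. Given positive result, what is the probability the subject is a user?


P(A) = P(A|B)P(B) + P(A|B')P(B') = 7/12*5/9 + 3/8*4/9 = 53/108
P(B|A) = P(A|B)P(B)/P(A) = (35/108)/(53/108) = 35/53

35/53


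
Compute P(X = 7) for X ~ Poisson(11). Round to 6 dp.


P(X=7) = e^(-11) * 11^7 / 7!
≈ 0.00001670170079 * 19487171 / 5040
≈ 0.064577

0.064577


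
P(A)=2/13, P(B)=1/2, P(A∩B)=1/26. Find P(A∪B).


P(A∪B) = P(A) + P(B) - P(A∩B)
= 2/13 + 1/2 - 1/26 = 8/13

8/13


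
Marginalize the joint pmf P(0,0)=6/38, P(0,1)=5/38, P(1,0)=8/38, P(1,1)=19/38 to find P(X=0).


P(X=0) = P(0,0)+P(0,1) = 6/38 + 5/38 = 11/38

11/38


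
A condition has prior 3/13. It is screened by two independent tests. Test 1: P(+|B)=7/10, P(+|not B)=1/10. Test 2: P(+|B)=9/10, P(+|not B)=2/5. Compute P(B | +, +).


After test 1: P(+) = 7/10*3/13 + 1/10*10/13 = 31/130
P(B|+) = (21/130)/(31/130) = 21/31
After test 2 (use post1 as new prior): P(+) = 9/10*21/31 + 2/5*10/31 = 229/310
P(B|+,+) = (189/310)/(229/310) = 189/229

189/229


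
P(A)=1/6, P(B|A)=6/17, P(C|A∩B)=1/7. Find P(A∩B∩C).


P(A∩B∩C) = P(A) * P(B|A) * P(C|A∩B)
= 1/6 * 6/17 * 1/7
= 1/17 * 1/7 = 1/119

1/119


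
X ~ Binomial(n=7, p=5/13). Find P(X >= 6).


P(X>=6) = P(X=6) + P(X=7)
= 875000/62748517 + 78125/62748517
= 953125/62748517

953125/62748517


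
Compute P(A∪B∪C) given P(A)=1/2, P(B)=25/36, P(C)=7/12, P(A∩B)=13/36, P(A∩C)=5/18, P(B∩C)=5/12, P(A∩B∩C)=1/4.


P(A∪B∪C) = P(A)+P(B)+P(C) - P(AB)-P(AC)-P(BC) + P(ABC)
= 1/2+25/36+7/12 - 13/36-5/18-5/12 + 1/4
= 35/36

35/36


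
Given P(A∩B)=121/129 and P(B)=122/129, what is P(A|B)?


P(A|B) = P(A∩B)/P(B) = (121/129)/(122/129) = 121/122

121/122


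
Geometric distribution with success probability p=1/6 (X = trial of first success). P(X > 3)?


P(X > 3) = P(first 3 trials all fail) = (1-p)^3 = (5/6)^3 = 125/216

125/216


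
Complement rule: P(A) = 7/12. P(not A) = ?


P(A') = 1 - P(A) = 1 - 7/12 = 5/12

5/12


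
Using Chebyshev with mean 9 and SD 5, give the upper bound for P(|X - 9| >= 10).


k = 10/5 = 2
Chebyshev: P(|X-mu| >= k*sigma) <= 1/k^2 = 1/2^2 = 1/4

1/4


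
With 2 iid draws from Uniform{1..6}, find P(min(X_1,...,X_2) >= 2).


P(min >= 2) = P(all X_i >= 2) = (P(X_1 >= 2))^2
= (5/6)^2 = 25/36

25/36


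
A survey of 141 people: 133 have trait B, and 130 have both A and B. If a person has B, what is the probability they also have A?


P(A|B) = P(A∩B)/P(B) = (130/141)/(133/141) = 130/133

130/133


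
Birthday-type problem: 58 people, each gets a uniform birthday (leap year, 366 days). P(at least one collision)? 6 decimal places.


P(all different) = prod((366-i)/366 for i=0..57) = 0.008451
P(at least one match) = 1 - 0.008451 = 0.991549

0.991549


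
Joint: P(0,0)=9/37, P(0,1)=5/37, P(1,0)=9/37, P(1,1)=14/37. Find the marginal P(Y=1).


P(Y=1) = P(0,1)+P(1,1) = 5/37 + 14/37 = 19/37

19/37


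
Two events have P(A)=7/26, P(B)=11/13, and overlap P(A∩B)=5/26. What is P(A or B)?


P(A∪B) = P(A) + P(B) - P(A∩B)
= 7/26 + 11/13 - 5/26 = 12/13

12/13


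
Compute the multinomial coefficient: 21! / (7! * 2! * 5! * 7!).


21! = 51090942171709440000
Denominator: 7!=5040 * 2!=2 * 5!=120 * 7!=5040
Coefficient = 51090942171709440000 / 6096384000 = 8380532160

8380532160


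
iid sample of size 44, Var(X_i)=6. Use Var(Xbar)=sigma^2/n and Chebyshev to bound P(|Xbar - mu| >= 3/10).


Var(Xbar) = Var(X)/n = 6/44
Chebyshev: P(|Xbar-mu| >= 3/10) <= Var(Xbar)/(3/10)^2 = (3/22)/(9/100) = 50/33
Bound exceeds 1, so trivial bound: 1

1


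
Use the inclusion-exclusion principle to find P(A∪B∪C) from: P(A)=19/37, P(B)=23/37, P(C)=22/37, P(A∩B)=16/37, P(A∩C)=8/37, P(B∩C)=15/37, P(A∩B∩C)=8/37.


P(A∪B∪C) = P(A)+P(B)+P(C) - P(AB)-P(AC)-P(BC) + P(ABC)
= 19/37+23/37+22/37 - 16/37-8/37-15/37 + 8/37
= 33/37

33/37


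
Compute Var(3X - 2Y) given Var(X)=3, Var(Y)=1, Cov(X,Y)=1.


Var(3X - 2Y) = 3^2*Var(X) + (-2)^2*Var(Y) + 2*3*(-2)*Cov(X,Y)
= 9*3 + 4*1 - 12*1
= 27 + 4 - 12 = 19

19


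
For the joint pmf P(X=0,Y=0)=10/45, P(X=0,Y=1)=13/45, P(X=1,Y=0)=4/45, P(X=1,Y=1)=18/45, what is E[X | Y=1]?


P(Y=1) = 31/45
E[X|Y=1] = (0*13 + 1*18)/31 = 18/31

18/31


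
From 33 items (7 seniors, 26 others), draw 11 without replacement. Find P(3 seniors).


P(X=3) = C(7,3)*C(26,8) / C(33,11)
= 35*1562275 / 193536720
= 54679625/193536720 = 36575/129456

36575/129456


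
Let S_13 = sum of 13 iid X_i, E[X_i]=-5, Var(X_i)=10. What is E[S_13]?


E[S_n] = n*E[X_1] = 13*-5 = -65

-65


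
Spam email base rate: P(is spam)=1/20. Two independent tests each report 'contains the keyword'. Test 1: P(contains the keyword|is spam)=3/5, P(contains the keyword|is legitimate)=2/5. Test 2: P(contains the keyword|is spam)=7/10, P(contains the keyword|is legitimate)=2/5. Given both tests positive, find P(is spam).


After test 1: P(+) = 3/5*1/20 + 2/5*19/20 = 41/100
P(B|+) = (3/100)/(41/100) = 3/41
After test 2 (use post1 as new prior): P(+) = 7/10*3/41 + 2/5*38/41 = 173/410
P(B|+,+) = (21/410)/(173/410) = 21/173

21/173


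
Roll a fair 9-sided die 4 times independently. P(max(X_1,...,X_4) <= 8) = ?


P(max <= 8) = P(all X_i <= 8) = (P(X_1 <= 8))^4
= (8/9)^4 = 4096/6561

4096/6561


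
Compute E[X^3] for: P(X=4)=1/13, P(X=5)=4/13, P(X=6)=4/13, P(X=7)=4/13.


E[X^3] = sum(x^3 * P(x))
= 64*1/13 + 125*4/13 + 216*4/13 + 343*4/13
= 2800/13

2800/13


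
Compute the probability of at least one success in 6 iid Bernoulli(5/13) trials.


P(at least one) = 1 - P(none)
P(none) = (1 - 5/13)^6 = (8/13)^6 = 262144/4826809
P(at least one) = 1 - 262144/4826809 = 4564665/4826809

4564665/4826809


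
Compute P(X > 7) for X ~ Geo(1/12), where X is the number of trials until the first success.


P(X > 7) = P(first 7 trials all fail) = (1-p)^7 = (11/12)^7 = 19487171/35831808

19487171/35831808


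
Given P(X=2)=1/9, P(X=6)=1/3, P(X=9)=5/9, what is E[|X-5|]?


E[|X-5|] = sum(g(x)*P(x))
= 3*1/9 + 1*1/3 + 4*5/9
= 26/9

26/9


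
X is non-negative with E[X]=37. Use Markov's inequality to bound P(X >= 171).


Markov: P(X >= a) <= E[X]/a
P(X >= 171) <= 37/171

37/171


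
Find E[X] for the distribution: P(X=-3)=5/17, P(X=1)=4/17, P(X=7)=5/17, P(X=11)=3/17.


E[X] = sum(x * P(x))
= -3*5/17 + 1*4/17 + 7*5/17 + 11*3/17
= 57/17

57/17


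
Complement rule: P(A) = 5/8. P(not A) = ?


P(A') = 1 - P(A) = 1 - 5/8 = 3/8

3/8


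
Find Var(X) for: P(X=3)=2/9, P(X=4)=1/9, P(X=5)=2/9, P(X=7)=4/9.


E[X] = 16/3, E[X^2] = 280/9
Var(X) = E[X^2] - (E[X])^2 = 280/9 - (16/3)^2 = 8/3

8/3


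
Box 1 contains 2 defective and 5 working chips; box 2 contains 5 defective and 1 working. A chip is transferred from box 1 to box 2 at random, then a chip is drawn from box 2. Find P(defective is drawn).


P(transfer defective) = 2/7; P(transfer working) = 5/7
If defective transferred: Urn II has 6 defective of 7, so P(defective|defective moved) = 6/7
If working transferred: Urn II has 5 defective of 7, so P(defective|working moved) = 5/7
By total probability: P(defective) = 2/7*6/7 + 5/7*5/7 = 37/49

37/49


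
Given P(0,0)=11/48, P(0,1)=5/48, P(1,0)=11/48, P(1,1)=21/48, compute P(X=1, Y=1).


Read from table: P(X=1, Y=1) = 21/48 = 7/16

7/16


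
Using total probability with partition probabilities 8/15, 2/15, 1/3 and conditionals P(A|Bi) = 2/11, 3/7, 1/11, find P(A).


P(A) = P(A|B1)P(B1) + P(A|B2)P(B2) + P(A|B3)P(B3)
= 2/11*8/15 + 3/7*2/15 + 1/11*1/3
= 16/165 + 2/35 + 1/33 = 71/385

71/385


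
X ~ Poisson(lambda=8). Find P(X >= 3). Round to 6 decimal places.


P(X>=3) = 1 - P(X<=2) = 1 - (e^(-8)*8^0/0! + e^(-8)*8^1/1! + e^(-8)*8^2/2!)
≈ 1 - (0.0003354626 + 0.0026837010 + 0.0107348041)
= 1 - 0.0137539677 = 0.9862460323
≈ 0.986246

0.986246


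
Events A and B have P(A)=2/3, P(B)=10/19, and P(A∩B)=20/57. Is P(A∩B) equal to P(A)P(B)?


P(A)*P(B) = 2/3*10/19 = 20/57
P(A∩B) = 20/57, which equals P(A)P(B), so independent

Yes, A and B are independent


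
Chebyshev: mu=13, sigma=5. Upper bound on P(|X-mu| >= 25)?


k = 25/5 = 5
Chebyshev: P(|X-mu| >= k*sigma) <= 1/k^2 = 1/5^2 = 1/25

1/25


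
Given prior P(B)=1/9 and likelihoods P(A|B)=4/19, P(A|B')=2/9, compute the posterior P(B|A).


P(A) = P(A|B)P(B) + P(A|B')P(B') = 4/19*1/9 + 2/9*8/9 = 340/1539
P(B|A) = P(A|B)P(B)/P(A) = (4/171)/(340/1539) = 9/85

9/85


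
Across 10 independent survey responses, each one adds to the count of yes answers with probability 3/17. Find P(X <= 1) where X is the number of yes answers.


P(X<=1) = P(X=0) + P(X=1)
= 289254654976/2015993900449 + 619831403520/2015993900449
= 909086058496/2015993900449

909086058496/2015993900449


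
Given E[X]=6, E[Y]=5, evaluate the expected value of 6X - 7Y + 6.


E[6X - 7Y + 6] = 6*E[X] - 7*E[Y] + 6
= (6)*(6) + (-7)*(5) + (6)
= 36 - 35 + 6 = 7

7


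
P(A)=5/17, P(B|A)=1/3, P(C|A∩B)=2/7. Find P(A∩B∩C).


P(A∩B∩C) = P(A) * P(B|A) * P(C|A∩B)
= 5/17 * 1/3 * 2/7
= 5/51 * 2/7 = 10/357

10/357


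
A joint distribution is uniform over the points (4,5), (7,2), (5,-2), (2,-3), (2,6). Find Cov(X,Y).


E[X]=4, E[Y]=8/5, E[XY]=6
Cov(X,Y) = E[XY] - E[X]E[Y] = 6 - 4*8/5 = -2/5

-2/5


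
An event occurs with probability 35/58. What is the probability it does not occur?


P(A') = 1 - P(A) = 1 - 35/58 = 23/58

23/58


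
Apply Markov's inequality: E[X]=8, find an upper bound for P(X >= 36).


Markov: P(X >= a) <= E[X]/a
P(X >= 36) <= 8/36 = 2/9

2/9


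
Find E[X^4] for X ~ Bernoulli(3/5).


For Bernoulli: X in {0,1}
E[X^4] = 0^4*(1-3/5) + 1^4*3/5 = 3/5

3/5


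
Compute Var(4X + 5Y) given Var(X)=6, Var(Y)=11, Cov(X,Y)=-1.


Var(4X + 5Y) = 4^2*Var(X) + 5^2*Var(Y) + 2*4*5*Cov(X,Y)
= 16*6 + 25*11 + 40*(-1)
= 96 + 275 - 40 = 331

331


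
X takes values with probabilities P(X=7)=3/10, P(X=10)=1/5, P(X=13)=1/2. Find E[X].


E[X] = sum(x * P(x))
= 7*3/10 + 10*1/5 + 13*1/2
= 53/5

53/5


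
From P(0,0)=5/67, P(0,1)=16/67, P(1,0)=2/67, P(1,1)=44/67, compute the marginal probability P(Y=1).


P(Y=1) = P(0,1)+P(1,1) = 16/67 + 44/67 = 60/67

60/67


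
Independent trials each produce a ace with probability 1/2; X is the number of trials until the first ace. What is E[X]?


For geometric (trials until first success), E[X] = 1/p = 1/(1/2) = 2

2


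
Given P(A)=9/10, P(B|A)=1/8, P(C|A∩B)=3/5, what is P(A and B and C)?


P(A∩B∩C) = P(A) * P(B|A) * P(C|A∩B)
= 9/10 * 1/8 * 3/5
= 9/80 * 3/5 = 27/400

27/400


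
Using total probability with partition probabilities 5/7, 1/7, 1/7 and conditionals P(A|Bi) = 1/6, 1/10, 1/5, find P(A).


P(A) = P(A|B1)P(B1) + P(A|B2)P(B2) + P(A|B3)P(B3)
= 1/6*5/7 + 1/10*1/7 + 1/5*1/7
= 5/42 + 1/70 + 1/35 = 17/105

17/105


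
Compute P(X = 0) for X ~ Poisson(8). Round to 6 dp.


P(X=0) = e^(-8) * 8^0 / 0!
≈ 0.0003354626279 * 1 / 1
≈ 0.000335

0.000335


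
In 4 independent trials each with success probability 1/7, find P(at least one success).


P(at least one) = 1 - P(none)
P(none) = (1 - 1/7)^4 = (6/7)^4 = 1296/2401
P(at least one) = 1 - 1296/2401 = 1105/2401

1105/2401


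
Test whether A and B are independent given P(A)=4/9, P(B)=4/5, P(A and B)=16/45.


P(A)*P(B) = 4/9*4/5 = 16/45
P(A∩B) = 16/45, which equals P(A)P(B), so independent

Yes, A and B are independent


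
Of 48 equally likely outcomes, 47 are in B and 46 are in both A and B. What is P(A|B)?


P(A|B) = P(A∩B)/P(B) = (46/48)/(47/48) = 46/47

46/47


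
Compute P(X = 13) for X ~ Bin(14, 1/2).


P(X=13) = C(14,13) * p^13 * (1-p)^1
= 14 * 1/8192 * 1/2
= 7/8192

7/8192


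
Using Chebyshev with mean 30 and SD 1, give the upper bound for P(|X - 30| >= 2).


k = 2/1 = 2
Chebyshev: P(|X-mu| >= k*sigma) <= 1/k^2 = 1/2^2 = 1/4

1/4


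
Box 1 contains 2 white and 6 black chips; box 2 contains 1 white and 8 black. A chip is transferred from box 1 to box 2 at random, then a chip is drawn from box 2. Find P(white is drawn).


P(transfer white) = 2/8 = 1/4; P(transfer black) = 3/4
If white transferred: Urn II has 2 white of 10, so P(white|white moved) = 1/5
If black transferred: Urn II has 1 white of 10, so P(white|black moved) = 1/10
By total probability: P(white) = 1/4*1/5 + 3/4*1/10 = 1/8

1/8


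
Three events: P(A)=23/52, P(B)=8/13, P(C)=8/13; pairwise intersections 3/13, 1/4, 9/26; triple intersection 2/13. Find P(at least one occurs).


P(A∪B∪C) = P(A)+P(B)+P(C) - P(AB)-P(AC)-P(BC) + P(ABC)
= 23/52+8/13+8/13 - 3/13-1/4-9/26 + 2/13
= 1

1


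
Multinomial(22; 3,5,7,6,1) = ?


22! = 1124000727777607680000
Denominator: 3!=6 * 5!=120 * 7!=5040 * 6!=720 * 1!=1
Coefficient = 1124000727777607680000 / 2612736000 = 430200650880

430200650880


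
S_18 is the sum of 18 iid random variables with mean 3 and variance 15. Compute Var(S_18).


By independence, Var(S_n) = n*Var(X_1) = 18*15 = 270

270


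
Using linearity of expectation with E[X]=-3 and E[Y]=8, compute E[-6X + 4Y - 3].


E[-6X + 4Y - 3] = -6*E[X] + 4*E[Y] - 3
= (-6)*(-3) + (4)*(8) + (-3)
= 18 + 32 - 3 = 47

47


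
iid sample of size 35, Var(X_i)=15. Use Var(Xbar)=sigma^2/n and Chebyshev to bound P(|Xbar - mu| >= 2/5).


Var(Xbar) = Var(X)/n = 15/35
Chebyshev: P(|Xbar-mu| >= 2/5) <= Var(Xbar)/(2/5)^2 = (3/7)/(4/25) = 75/28
Bound exceeds 1, so trivial bound: 1

1


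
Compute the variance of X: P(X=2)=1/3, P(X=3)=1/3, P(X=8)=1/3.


E[X] = 13/3, E[X^2] = 77/3
Var(X) = E[X^2] - (E[X])^2 = 77/3 - (13/3)^2 = 62/9

62/9


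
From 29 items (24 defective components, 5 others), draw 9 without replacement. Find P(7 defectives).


P(X=7) = C(24,7)*C(5,2) / C(29,9)
= 346104*10 / 10015005
= 3461040/10015005 = 912/2639

912/2639


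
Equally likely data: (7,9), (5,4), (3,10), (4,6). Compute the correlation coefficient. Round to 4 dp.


Cov(X,Y) = -0.1875, Var(X) = 2.1875, Var(Y) = 5.6875
rho = Cov/(sqrt(VarX)*sqrt(VarY)) = -0.0532

-0.0532


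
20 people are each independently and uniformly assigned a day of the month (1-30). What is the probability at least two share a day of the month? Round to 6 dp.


P(all different) = prod((30-i)/30 for i=0..19) = 0.000210
P(at least one match) = 1 - 0.000210 = 0.999790

0.999790


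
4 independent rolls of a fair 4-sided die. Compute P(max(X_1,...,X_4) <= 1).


P(max <= 1) = P(all X_i <= 1) = (P(X_1 <= 1))^4
= (1/4)^4 = 1/256

1/256


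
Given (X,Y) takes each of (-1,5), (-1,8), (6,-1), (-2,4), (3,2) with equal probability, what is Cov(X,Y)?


E[X]=1, E[Y]=18/5, E[XY]=-21/5
Cov(X,Y) = E[XY] - E[X]E[Y] = -21/5 - 1*18/5 = -39/5

-39/5


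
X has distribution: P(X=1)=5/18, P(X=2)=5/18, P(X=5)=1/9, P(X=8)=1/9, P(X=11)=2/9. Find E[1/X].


E[1/X] = sum(g(x)*P(x))
= 1*5/18 + 1/2*5/18 + 1/5*1/9 + 1/8*1/9 + 1/11*2/9
= 1873/3960

1873/3960


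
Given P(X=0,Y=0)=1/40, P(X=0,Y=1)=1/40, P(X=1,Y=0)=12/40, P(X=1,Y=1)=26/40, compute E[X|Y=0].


P(Y=0) = 13/40
E[X|Y=0] = (0*1 + 1*12)/13 = 12/13

12/13


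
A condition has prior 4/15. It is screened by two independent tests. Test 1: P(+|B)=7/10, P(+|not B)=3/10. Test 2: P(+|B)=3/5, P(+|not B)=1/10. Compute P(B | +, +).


After test 1: P(+) = 7/10*4/15 + 3/10*11/15 = 61/150
P(B|+) = (14/75)/(61/150) = 28/61
After test 2 (use post1 as new prior): P(+) = 3/5*28/61 + 1/10*33/61 = 201/610
P(B|+,+) = (84/305)/(201/610) = 56/67

56/67


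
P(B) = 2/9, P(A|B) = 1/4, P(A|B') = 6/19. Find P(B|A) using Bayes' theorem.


P(A) = P(A|B)P(B) + P(A|B')P(B') = 1/4*2/9 + 6/19*7/9 = 103/342
P(B|A) = P(A|B)P(B)/P(A) = (1/18)/(103/342) = 19/103

19/103


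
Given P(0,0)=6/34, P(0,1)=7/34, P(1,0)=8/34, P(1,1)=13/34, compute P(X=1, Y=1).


Read from table: P(X=1, Y=1) = 13/34

13/34


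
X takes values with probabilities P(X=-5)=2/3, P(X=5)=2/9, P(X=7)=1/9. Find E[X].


E[X] = sum(x * P(x))
= -5*2/3 + 5*2/9 + 7*1/9
= -13/9

-13/9


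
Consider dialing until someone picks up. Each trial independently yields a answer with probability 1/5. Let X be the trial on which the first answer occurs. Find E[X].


For geometric (trials until first success), E[X] = 1/p = 1/(1/5) = 5

5


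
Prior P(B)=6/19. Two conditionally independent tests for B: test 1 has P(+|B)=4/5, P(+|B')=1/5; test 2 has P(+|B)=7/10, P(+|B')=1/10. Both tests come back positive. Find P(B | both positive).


After test 1: P(+) = 4/5*6/19 + 1/5*13/19 = 37/95
P(B|+) = (24/95)/(37/95) = 24/37
After test 2 (use post1 as new prior): P(+) = 7/10*24/37 + 1/10*13/37 = 181/370
P(B|+,+) = (84/185)/(181/370) = 168/181

168/181


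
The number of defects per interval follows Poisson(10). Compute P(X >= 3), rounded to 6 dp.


P(X>=3) = 1 - P(X<=2) = 1 - (e^(-10)*10^0/0! + e^(-10)*10^1/1! + e^(-10)*10^2/2!)
≈ 1 - (0.0000453999 + 0.0004539993 + 0.0022699965)
= 1 - 0.0027693957 = 0.9972306043
≈ 0.997231

0.997231


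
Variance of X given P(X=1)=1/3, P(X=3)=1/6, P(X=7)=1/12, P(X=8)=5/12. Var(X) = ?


E[X] = 19/4, E[X^2] = 391/12
Var(X) = E[X^2] - (E[X])^2 = 391/12 - (19/4)^2 = 481/48

481/48


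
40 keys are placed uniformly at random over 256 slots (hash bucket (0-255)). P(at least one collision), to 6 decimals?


P(all different) = prod((256-i)/256 for i=0..39) = 0.040078
P(at least one match) = 1 - 0.040078 = 0.959922

0.959922


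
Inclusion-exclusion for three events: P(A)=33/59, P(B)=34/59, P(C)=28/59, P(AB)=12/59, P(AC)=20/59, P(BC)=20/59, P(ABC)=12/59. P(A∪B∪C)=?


P(A∪B∪C) = P(A)+P(B)+P(C) - P(AB)-P(AC)-P(BC) + P(ABC)
= 33/59+34/59+28/59 - 12/59-20/59-20/59 + 12/59
= 55/59

55/59


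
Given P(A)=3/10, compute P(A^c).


P(A') = 1 - P(A) = 1 - 3/10 = 7/10

7/10


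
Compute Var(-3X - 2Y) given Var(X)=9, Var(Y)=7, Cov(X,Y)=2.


Var(-3X - 2Y) = (-3)^2*Var(X) + (-2)^2*Var(Y) + 2*(-3)*(-2)*Cov(X,Y)
= 9*9 + 4*7 + 12*2
= 81 + 28 + 24 = 133

133


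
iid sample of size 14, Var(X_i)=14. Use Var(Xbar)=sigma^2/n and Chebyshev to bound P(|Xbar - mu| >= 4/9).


Var(Xbar) = Var(X)/n = 14/14
Chebyshev: P(|Xbar-mu| >= 4/9) <= Var(Xbar)/(4/9)^2 = 1/(16/81) = 81/16
Bound exceeds 1, so trivial bound: 1

1


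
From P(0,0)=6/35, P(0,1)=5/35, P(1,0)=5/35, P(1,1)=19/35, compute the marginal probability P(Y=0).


P(Y=0) = P(0,0)+P(1,0) = 6/35 + 5/35 = 11/35

11/35


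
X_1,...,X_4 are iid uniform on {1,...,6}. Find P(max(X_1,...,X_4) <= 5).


P(max <= 5) = P(all X_i <= 5) = (P(X_1 <= 5))^4
= (5/6)^4 = 625/1296

625/1296


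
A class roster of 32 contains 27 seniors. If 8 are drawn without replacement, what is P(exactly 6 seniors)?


P(X=6) = C(27,6)*C(5,2) / C(32,8)
= 296010*10 / 10518300
= 2960100/10518300 = 253/899

253/899


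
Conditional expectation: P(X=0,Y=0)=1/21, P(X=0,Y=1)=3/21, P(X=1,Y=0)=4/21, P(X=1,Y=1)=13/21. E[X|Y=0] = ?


P(Y=0) = 5/21
E[X|Y=0] = (0*1 + 1*4)/5 = 4/5

4/5


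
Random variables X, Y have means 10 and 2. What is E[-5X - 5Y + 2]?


E[-5X - 5Y + 2] = -5*E[X] - 5*E[Y] + 2
= (-5)*(10) + (-5)*(2) + (2)
= -50 - 10 + 2 = -58

-58


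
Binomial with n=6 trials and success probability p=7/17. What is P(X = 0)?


P(X=0) = C(6,0) * p^0 * (1-p)^6
= 1 * 1 * 1000000/24137569
= 1000000/24137569

1000000/24137569


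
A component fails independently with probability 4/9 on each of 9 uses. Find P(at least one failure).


P(at least one) = 1 - P(none)
P(none) = (1 - 4/9)^9 = (5/9)^9 = 1953125/387420489
P(at least one) = 1 - 1953125/387420489 = 385467364/387420489

385467364/387420489


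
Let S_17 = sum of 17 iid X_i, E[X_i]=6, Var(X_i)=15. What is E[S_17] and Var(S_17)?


E[S_n] = n*mu = 17*6 = 102
Var(S_n) = n*sigma^2 = 17*15 = 255

E[S_17]=102, Var(S_17)=255


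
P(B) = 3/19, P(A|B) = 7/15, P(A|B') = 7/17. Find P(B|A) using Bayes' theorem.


P(A) = P(A|B)P(B) + P(A|B')P(B') = 7/15*3/19 + 7/17*16/19 = 679/1615
P(B|A) = P(A|B)P(B)/P(A) = (7/95)/(679/1615) = 17/97

17/97


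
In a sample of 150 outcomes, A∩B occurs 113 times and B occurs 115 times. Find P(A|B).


P(A|B) = P(A∩B)/P(B) = (113/150)/(115/150) = 113/115

113/115


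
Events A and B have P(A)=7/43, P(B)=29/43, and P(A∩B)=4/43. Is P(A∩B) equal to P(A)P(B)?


P(A)*P(B) = 7/43*29/43 = 203/1849
P(A∩B) = 4/43 != 203/1849, so not independent

No, A and B are not independent


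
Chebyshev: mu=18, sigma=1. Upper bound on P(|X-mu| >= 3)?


k = 3/1 = 3
Chebyshev: P(|X-mu| >= k*sigma) <= 1/k^2 = 1/3^2 = 1/9

1/9


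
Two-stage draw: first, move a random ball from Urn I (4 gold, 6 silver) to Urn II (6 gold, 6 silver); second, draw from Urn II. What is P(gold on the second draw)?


P(transfer gold) = 4/10 = 2/5; P(transfer silver) = 3/5
If gold transferred: Urn II has 7 gold of 13, so P(gold|gold moved) = 7/13
If silver transferred: Urn II has 6 gold of 13, so P(gold|silver moved) = 6/13
By total probability: P(gold) = 2/5*7/13 + 3/5*6/13 = 32/65

32/65


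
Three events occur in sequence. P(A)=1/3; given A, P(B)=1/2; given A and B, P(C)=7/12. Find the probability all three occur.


P(A∩B∩C) = P(A) * P(B|A) * P(C|A∩B)
= 1/3 * 1/2 * 7/12
= 1/6 * 7/12 = 7/72

7/72


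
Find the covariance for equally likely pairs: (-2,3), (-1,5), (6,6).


E[X]=1, E[Y]=14/3, E[XY]=25/3
Cov(X,Y) = E[XY] - E[X]E[Y] = 25/3 - 1*14/3 = 11/3

11/3


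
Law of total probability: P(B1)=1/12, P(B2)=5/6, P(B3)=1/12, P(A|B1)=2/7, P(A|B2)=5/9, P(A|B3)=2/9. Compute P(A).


P(A) = P(A|B1)P(B1) + P(A|B2)P(B2) + P(A|B3)P(B3)
= 2/7*1/12 + 5/9*5/6 + 2/9*1/12
= 1/42 + 25/54 + 1/54 = 191/378

191/378


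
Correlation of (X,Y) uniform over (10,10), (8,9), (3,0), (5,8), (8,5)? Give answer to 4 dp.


Cov(X,Y) = 6.8800, Var(X) = 6.1600, Var(Y) = 13.0400
rho = Cov/(sqrt(VarX)*sqrt(VarY)) = 0.7676

0.7676


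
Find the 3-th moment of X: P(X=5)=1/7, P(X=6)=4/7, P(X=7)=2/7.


E[X^3] = sum(x^3 * P(x))
= 125*1/7 + 216*4/7 + 343*2/7
= 1675/7

1675/7


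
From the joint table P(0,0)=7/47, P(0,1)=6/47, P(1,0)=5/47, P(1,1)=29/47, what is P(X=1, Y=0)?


Read from table: P(X=1, Y=0) = 5/47

5/47


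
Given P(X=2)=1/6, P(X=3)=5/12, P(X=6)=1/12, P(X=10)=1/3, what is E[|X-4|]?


E[|X-4|] = sum(g(x)*P(x))
= 2*1/6 + 1*5/12 + 2*1/12 + 6*1/3
= 35/12

35/12


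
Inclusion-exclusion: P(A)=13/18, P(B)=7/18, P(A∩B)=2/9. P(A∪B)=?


P(A∪B) = P(A) + P(B) - P(A∩B)
= 13/18 + 7/18 - 2/9 = 8/9

8/9


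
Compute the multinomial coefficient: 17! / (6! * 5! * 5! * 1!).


17! = 355687428096000
Denominator: 6!=720 * 5!=120 * 5!=120 * 1!=1
Coefficient = 355687428096000 / 10368000 = 34306272

34306272


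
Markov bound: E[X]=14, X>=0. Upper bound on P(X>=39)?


Markov: P(X >= a) <= E[X]/a
P(X >= 39) <= 14/39

14/39


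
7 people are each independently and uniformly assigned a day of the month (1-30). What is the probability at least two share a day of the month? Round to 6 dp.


P(all different) = prod((30-i)/30 for i=0..6) = 0.469156
P(at least one match) = 1 - 0.469156 = 0.530844

0.530844
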